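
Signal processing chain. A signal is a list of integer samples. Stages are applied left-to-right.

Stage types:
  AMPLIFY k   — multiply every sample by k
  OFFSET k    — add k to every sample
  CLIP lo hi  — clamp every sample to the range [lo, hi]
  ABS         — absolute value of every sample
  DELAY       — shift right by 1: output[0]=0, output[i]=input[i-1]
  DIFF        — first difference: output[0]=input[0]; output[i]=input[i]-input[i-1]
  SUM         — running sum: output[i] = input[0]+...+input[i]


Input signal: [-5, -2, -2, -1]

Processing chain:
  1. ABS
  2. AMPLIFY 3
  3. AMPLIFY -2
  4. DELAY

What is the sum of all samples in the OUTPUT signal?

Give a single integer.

Answer: -54

Derivation:
Input: [-5, -2, -2, -1]
Stage 1 (ABS): |-5|=5, |-2|=2, |-2|=2, |-1|=1 -> [5, 2, 2, 1]
Stage 2 (AMPLIFY 3): 5*3=15, 2*3=6, 2*3=6, 1*3=3 -> [15, 6, 6, 3]
Stage 3 (AMPLIFY -2): 15*-2=-30, 6*-2=-12, 6*-2=-12, 3*-2=-6 -> [-30, -12, -12, -6]
Stage 4 (DELAY): [0, -30, -12, -12] = [0, -30, -12, -12] -> [0, -30, -12, -12]
Output sum: -54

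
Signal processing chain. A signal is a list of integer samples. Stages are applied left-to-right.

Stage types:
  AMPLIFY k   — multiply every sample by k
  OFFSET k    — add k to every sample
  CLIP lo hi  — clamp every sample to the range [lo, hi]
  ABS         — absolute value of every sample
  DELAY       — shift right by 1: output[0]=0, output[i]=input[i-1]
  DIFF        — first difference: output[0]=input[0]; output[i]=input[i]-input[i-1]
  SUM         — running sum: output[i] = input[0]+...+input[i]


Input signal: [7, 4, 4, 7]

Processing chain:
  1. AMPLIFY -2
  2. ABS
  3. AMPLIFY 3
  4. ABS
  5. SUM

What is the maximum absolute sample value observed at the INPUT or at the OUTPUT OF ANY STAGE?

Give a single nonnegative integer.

Input: [7, 4, 4, 7] (max |s|=7)
Stage 1 (AMPLIFY -2): 7*-2=-14, 4*-2=-8, 4*-2=-8, 7*-2=-14 -> [-14, -8, -8, -14] (max |s|=14)
Stage 2 (ABS): |-14|=14, |-8|=8, |-8|=8, |-14|=14 -> [14, 8, 8, 14] (max |s|=14)
Stage 3 (AMPLIFY 3): 14*3=42, 8*3=24, 8*3=24, 14*3=42 -> [42, 24, 24, 42] (max |s|=42)
Stage 4 (ABS): |42|=42, |24|=24, |24|=24, |42|=42 -> [42, 24, 24, 42] (max |s|=42)
Stage 5 (SUM): sum[0..0]=42, sum[0..1]=66, sum[0..2]=90, sum[0..3]=132 -> [42, 66, 90, 132] (max |s|=132)
Overall max amplitude: 132

Answer: 132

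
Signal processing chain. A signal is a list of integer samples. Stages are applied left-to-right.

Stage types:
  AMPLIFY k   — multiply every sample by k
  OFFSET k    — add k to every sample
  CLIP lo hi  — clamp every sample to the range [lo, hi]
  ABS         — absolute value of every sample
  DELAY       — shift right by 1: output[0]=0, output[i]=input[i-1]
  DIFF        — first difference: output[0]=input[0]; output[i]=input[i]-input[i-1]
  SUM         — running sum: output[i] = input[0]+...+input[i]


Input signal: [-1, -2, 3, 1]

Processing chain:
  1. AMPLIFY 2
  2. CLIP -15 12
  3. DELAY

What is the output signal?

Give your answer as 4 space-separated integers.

Answer: 0 -2 -4 6

Derivation:
Input: [-1, -2, 3, 1]
Stage 1 (AMPLIFY 2): -1*2=-2, -2*2=-4, 3*2=6, 1*2=2 -> [-2, -4, 6, 2]
Stage 2 (CLIP -15 12): clip(-2,-15,12)=-2, clip(-4,-15,12)=-4, clip(6,-15,12)=6, clip(2,-15,12)=2 -> [-2, -4, 6, 2]
Stage 3 (DELAY): [0, -2, -4, 6] = [0, -2, -4, 6] -> [0, -2, -4, 6]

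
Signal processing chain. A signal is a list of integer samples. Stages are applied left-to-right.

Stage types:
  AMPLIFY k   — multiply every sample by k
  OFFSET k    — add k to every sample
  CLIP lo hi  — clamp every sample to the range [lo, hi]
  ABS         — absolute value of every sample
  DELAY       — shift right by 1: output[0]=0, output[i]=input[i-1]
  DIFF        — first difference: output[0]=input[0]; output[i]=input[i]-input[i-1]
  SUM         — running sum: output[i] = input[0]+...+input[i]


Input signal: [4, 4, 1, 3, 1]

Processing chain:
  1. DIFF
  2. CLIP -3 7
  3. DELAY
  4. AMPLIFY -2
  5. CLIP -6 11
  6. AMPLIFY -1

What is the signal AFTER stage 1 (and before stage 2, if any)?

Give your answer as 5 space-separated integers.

Answer: 4 0 -3 2 -2

Derivation:
Input: [4, 4, 1, 3, 1]
Stage 1 (DIFF): s[0]=4, 4-4=0, 1-4=-3, 3-1=2, 1-3=-2 -> [4, 0, -3, 2, -2]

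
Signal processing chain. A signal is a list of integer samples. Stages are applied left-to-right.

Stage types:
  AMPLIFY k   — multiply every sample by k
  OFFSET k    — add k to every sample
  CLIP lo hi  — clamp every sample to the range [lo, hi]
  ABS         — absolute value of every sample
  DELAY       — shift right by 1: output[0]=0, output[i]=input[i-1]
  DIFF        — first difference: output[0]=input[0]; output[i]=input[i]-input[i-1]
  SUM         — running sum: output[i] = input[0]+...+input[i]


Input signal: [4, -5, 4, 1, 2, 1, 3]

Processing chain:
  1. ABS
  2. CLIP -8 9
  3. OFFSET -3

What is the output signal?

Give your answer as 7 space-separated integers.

Input: [4, -5, 4, 1, 2, 1, 3]
Stage 1 (ABS): |4|=4, |-5|=5, |4|=4, |1|=1, |2|=2, |1|=1, |3|=3 -> [4, 5, 4, 1, 2, 1, 3]
Stage 2 (CLIP -8 9): clip(4,-8,9)=4, clip(5,-8,9)=5, clip(4,-8,9)=4, clip(1,-8,9)=1, clip(2,-8,9)=2, clip(1,-8,9)=1, clip(3,-8,9)=3 -> [4, 5, 4, 1, 2, 1, 3]
Stage 3 (OFFSET -3): 4+-3=1, 5+-3=2, 4+-3=1, 1+-3=-2, 2+-3=-1, 1+-3=-2, 3+-3=0 -> [1, 2, 1, -2, -1, -2, 0]

Answer: 1 2 1 -2 -1 -2 0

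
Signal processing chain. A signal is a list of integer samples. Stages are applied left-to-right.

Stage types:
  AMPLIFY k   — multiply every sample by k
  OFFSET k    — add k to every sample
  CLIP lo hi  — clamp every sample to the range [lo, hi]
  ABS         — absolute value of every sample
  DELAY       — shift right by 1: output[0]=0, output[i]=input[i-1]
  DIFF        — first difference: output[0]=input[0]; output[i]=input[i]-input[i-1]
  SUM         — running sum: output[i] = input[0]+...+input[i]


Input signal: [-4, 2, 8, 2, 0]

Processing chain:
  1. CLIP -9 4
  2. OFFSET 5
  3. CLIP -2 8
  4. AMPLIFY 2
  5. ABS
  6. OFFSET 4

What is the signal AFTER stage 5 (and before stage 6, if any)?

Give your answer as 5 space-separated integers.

Input: [-4, 2, 8, 2, 0]
Stage 1 (CLIP -9 4): clip(-4,-9,4)=-4, clip(2,-9,4)=2, clip(8,-9,4)=4, clip(2,-9,4)=2, clip(0,-9,4)=0 -> [-4, 2, 4, 2, 0]
Stage 2 (OFFSET 5): -4+5=1, 2+5=7, 4+5=9, 2+5=7, 0+5=5 -> [1, 7, 9, 7, 5]
Stage 3 (CLIP -2 8): clip(1,-2,8)=1, clip(7,-2,8)=7, clip(9,-2,8)=8, clip(7,-2,8)=7, clip(5,-2,8)=5 -> [1, 7, 8, 7, 5]
Stage 4 (AMPLIFY 2): 1*2=2, 7*2=14, 8*2=16, 7*2=14, 5*2=10 -> [2, 14, 16, 14, 10]
Stage 5 (ABS): |2|=2, |14|=14, |16|=16, |14|=14, |10|=10 -> [2, 14, 16, 14, 10]

Answer: 2 14 16 14 10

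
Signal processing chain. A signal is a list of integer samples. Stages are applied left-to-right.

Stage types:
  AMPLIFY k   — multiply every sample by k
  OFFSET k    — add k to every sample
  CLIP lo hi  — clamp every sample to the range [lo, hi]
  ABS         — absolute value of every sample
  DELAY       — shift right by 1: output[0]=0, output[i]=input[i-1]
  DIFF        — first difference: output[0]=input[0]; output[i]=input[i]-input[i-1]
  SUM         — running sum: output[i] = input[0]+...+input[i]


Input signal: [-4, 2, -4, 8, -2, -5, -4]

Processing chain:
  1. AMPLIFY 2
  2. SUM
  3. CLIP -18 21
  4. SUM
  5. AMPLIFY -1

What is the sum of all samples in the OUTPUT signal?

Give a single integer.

Input: [-4, 2, -4, 8, -2, -5, -4]
Stage 1 (AMPLIFY 2): -4*2=-8, 2*2=4, -4*2=-8, 8*2=16, -2*2=-4, -5*2=-10, -4*2=-8 -> [-8, 4, -8, 16, -4, -10, -8]
Stage 2 (SUM): sum[0..0]=-8, sum[0..1]=-4, sum[0..2]=-12, sum[0..3]=4, sum[0..4]=0, sum[0..5]=-10, sum[0..6]=-18 -> [-8, -4, -12, 4, 0, -10, -18]
Stage 3 (CLIP -18 21): clip(-8,-18,21)=-8, clip(-4,-18,21)=-4, clip(-12,-18,21)=-12, clip(4,-18,21)=4, clip(0,-18,21)=0, clip(-10,-18,21)=-10, clip(-18,-18,21)=-18 -> [-8, -4, -12, 4, 0, -10, -18]
Stage 4 (SUM): sum[0..0]=-8, sum[0..1]=-12, sum[0..2]=-24, sum[0..3]=-20, sum[0..4]=-20, sum[0..5]=-30, sum[0..6]=-48 -> [-8, -12, -24, -20, -20, -30, -48]
Stage 5 (AMPLIFY -1): -8*-1=8, -12*-1=12, -24*-1=24, -20*-1=20, -20*-1=20, -30*-1=30, -48*-1=48 -> [8, 12, 24, 20, 20, 30, 48]
Output sum: 162

Answer: 162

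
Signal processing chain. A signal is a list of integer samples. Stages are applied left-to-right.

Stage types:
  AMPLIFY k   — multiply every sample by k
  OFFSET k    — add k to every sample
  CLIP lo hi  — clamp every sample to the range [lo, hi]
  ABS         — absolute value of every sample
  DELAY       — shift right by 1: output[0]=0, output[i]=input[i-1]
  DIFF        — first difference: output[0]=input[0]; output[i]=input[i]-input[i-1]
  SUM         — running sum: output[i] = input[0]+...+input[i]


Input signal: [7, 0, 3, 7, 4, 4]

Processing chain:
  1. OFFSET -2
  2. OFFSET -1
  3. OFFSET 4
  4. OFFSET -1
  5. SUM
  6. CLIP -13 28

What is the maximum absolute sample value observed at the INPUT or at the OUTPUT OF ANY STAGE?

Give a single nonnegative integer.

Answer: 25

Derivation:
Input: [7, 0, 3, 7, 4, 4] (max |s|=7)
Stage 1 (OFFSET -2): 7+-2=5, 0+-2=-2, 3+-2=1, 7+-2=5, 4+-2=2, 4+-2=2 -> [5, -2, 1, 5, 2, 2] (max |s|=5)
Stage 2 (OFFSET -1): 5+-1=4, -2+-1=-3, 1+-1=0, 5+-1=4, 2+-1=1, 2+-1=1 -> [4, -3, 0, 4, 1, 1] (max |s|=4)
Stage 3 (OFFSET 4): 4+4=8, -3+4=1, 0+4=4, 4+4=8, 1+4=5, 1+4=5 -> [8, 1, 4, 8, 5, 5] (max |s|=8)
Stage 4 (OFFSET -1): 8+-1=7, 1+-1=0, 4+-1=3, 8+-1=7, 5+-1=4, 5+-1=4 -> [7, 0, 3, 7, 4, 4] (max |s|=7)
Stage 5 (SUM): sum[0..0]=7, sum[0..1]=7, sum[0..2]=10, sum[0..3]=17, sum[0..4]=21, sum[0..5]=25 -> [7, 7, 10, 17, 21, 25] (max |s|=25)
Stage 6 (CLIP -13 28): clip(7,-13,28)=7, clip(7,-13,28)=7, clip(10,-13,28)=10, clip(17,-13,28)=17, clip(21,-13,28)=21, clip(25,-13,28)=25 -> [7, 7, 10, 17, 21, 25] (max |s|=25)
Overall max amplitude: 25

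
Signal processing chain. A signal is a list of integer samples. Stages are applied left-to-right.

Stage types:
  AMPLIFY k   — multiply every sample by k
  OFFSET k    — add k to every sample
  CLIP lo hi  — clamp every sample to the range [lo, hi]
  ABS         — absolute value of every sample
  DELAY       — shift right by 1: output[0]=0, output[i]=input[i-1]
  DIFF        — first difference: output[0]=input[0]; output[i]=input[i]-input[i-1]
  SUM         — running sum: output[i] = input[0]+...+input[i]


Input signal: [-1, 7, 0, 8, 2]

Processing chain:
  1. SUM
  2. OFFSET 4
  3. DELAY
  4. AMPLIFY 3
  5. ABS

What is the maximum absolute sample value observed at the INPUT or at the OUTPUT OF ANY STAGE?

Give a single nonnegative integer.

Input: [-1, 7, 0, 8, 2] (max |s|=8)
Stage 1 (SUM): sum[0..0]=-1, sum[0..1]=6, sum[0..2]=6, sum[0..3]=14, sum[0..4]=16 -> [-1, 6, 6, 14, 16] (max |s|=16)
Stage 2 (OFFSET 4): -1+4=3, 6+4=10, 6+4=10, 14+4=18, 16+4=20 -> [3, 10, 10, 18, 20] (max |s|=20)
Stage 3 (DELAY): [0, 3, 10, 10, 18] = [0, 3, 10, 10, 18] -> [0, 3, 10, 10, 18] (max |s|=18)
Stage 4 (AMPLIFY 3): 0*3=0, 3*3=9, 10*3=30, 10*3=30, 18*3=54 -> [0, 9, 30, 30, 54] (max |s|=54)
Stage 5 (ABS): |0|=0, |9|=9, |30|=30, |30|=30, |54|=54 -> [0, 9, 30, 30, 54] (max |s|=54)
Overall max amplitude: 54

Answer: 54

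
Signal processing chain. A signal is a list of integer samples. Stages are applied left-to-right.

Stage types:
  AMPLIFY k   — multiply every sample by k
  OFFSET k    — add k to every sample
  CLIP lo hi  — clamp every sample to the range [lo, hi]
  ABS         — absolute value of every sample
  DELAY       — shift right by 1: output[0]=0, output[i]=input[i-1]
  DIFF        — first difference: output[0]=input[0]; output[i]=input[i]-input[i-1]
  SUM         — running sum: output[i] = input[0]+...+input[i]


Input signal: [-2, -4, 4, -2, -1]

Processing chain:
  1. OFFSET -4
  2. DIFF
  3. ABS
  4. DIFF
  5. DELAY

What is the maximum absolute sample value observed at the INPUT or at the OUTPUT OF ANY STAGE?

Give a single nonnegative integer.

Input: [-2, -4, 4, -2, -1] (max |s|=4)
Stage 1 (OFFSET -4): -2+-4=-6, -4+-4=-8, 4+-4=0, -2+-4=-6, -1+-4=-5 -> [-6, -8, 0, -6, -5] (max |s|=8)
Stage 2 (DIFF): s[0]=-6, -8--6=-2, 0--8=8, -6-0=-6, -5--6=1 -> [-6, -2, 8, -6, 1] (max |s|=8)
Stage 3 (ABS): |-6|=6, |-2|=2, |8|=8, |-6|=6, |1|=1 -> [6, 2, 8, 6, 1] (max |s|=8)
Stage 4 (DIFF): s[0]=6, 2-6=-4, 8-2=6, 6-8=-2, 1-6=-5 -> [6, -4, 6, -2, -5] (max |s|=6)
Stage 5 (DELAY): [0, 6, -4, 6, -2] = [0, 6, -4, 6, -2] -> [0, 6, -4, 6, -2] (max |s|=6)
Overall max amplitude: 8

Answer: 8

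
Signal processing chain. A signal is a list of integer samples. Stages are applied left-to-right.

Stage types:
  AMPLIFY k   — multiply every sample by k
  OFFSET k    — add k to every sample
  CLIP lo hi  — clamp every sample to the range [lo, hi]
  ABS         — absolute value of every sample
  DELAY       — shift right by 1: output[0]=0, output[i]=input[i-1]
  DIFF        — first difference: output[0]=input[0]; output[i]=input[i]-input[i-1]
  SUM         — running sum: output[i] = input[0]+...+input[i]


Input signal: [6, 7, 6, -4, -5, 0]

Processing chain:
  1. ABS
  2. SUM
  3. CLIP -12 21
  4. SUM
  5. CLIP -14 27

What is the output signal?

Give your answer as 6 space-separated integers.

Answer: 6 19 27 27 27 27

Derivation:
Input: [6, 7, 6, -4, -5, 0]
Stage 1 (ABS): |6|=6, |7|=7, |6|=6, |-4|=4, |-5|=5, |0|=0 -> [6, 7, 6, 4, 5, 0]
Stage 2 (SUM): sum[0..0]=6, sum[0..1]=13, sum[0..2]=19, sum[0..3]=23, sum[0..4]=28, sum[0..5]=28 -> [6, 13, 19, 23, 28, 28]
Stage 3 (CLIP -12 21): clip(6,-12,21)=6, clip(13,-12,21)=13, clip(19,-12,21)=19, clip(23,-12,21)=21, clip(28,-12,21)=21, clip(28,-12,21)=21 -> [6, 13, 19, 21, 21, 21]
Stage 4 (SUM): sum[0..0]=6, sum[0..1]=19, sum[0..2]=38, sum[0..3]=59, sum[0..4]=80, sum[0..5]=101 -> [6, 19, 38, 59, 80, 101]
Stage 5 (CLIP -14 27): clip(6,-14,27)=6, clip(19,-14,27)=19, clip(38,-14,27)=27, clip(59,-14,27)=27, clip(80,-14,27)=27, clip(101,-14,27)=27 -> [6, 19, 27, 27, 27, 27]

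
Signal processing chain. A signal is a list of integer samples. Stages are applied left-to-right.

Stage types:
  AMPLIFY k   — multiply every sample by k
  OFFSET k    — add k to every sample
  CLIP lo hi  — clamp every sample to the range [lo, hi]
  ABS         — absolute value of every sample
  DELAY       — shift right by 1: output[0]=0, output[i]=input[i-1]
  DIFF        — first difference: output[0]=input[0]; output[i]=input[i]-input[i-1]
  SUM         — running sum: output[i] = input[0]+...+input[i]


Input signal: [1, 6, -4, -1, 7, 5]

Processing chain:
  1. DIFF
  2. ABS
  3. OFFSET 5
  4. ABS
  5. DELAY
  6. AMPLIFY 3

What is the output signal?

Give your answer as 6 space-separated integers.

Input: [1, 6, -4, -1, 7, 5]
Stage 1 (DIFF): s[0]=1, 6-1=5, -4-6=-10, -1--4=3, 7--1=8, 5-7=-2 -> [1, 5, -10, 3, 8, -2]
Stage 2 (ABS): |1|=1, |5|=5, |-10|=10, |3|=3, |8|=8, |-2|=2 -> [1, 5, 10, 3, 8, 2]
Stage 3 (OFFSET 5): 1+5=6, 5+5=10, 10+5=15, 3+5=8, 8+5=13, 2+5=7 -> [6, 10, 15, 8, 13, 7]
Stage 4 (ABS): |6|=6, |10|=10, |15|=15, |8|=8, |13|=13, |7|=7 -> [6, 10, 15, 8, 13, 7]
Stage 5 (DELAY): [0, 6, 10, 15, 8, 13] = [0, 6, 10, 15, 8, 13] -> [0, 6, 10, 15, 8, 13]
Stage 6 (AMPLIFY 3): 0*3=0, 6*3=18, 10*3=30, 15*3=45, 8*3=24, 13*3=39 -> [0, 18, 30, 45, 24, 39]

Answer: 0 18 30 45 24 39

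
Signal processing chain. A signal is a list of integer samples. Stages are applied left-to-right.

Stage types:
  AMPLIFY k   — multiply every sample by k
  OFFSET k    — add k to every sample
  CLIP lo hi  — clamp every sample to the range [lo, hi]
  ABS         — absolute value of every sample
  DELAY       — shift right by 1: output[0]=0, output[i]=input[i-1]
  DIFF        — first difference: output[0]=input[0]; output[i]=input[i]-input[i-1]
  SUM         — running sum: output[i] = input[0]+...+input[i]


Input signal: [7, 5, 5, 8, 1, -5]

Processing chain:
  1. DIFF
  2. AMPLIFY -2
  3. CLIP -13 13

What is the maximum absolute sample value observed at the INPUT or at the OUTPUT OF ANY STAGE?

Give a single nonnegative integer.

Input: [7, 5, 5, 8, 1, -5] (max |s|=8)
Stage 1 (DIFF): s[0]=7, 5-7=-2, 5-5=0, 8-5=3, 1-8=-7, -5-1=-6 -> [7, -2, 0, 3, -7, -6] (max |s|=7)
Stage 2 (AMPLIFY -2): 7*-2=-14, -2*-2=4, 0*-2=0, 3*-2=-6, -7*-2=14, -6*-2=12 -> [-14, 4, 0, -6, 14, 12] (max |s|=14)
Stage 3 (CLIP -13 13): clip(-14,-13,13)=-13, clip(4,-13,13)=4, clip(0,-13,13)=0, clip(-6,-13,13)=-6, clip(14,-13,13)=13, clip(12,-13,13)=12 -> [-13, 4, 0, -6, 13, 12] (max |s|=13)
Overall max amplitude: 14

Answer: 14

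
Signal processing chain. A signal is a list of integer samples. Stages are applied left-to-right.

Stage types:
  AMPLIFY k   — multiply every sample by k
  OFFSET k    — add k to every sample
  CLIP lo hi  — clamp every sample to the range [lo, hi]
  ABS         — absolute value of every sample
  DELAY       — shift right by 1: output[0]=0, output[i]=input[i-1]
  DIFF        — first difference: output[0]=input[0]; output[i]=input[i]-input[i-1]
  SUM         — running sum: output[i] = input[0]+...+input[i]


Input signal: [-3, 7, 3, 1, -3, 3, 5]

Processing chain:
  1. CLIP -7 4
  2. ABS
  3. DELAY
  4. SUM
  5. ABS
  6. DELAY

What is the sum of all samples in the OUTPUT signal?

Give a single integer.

Answer: 45

Derivation:
Input: [-3, 7, 3, 1, -3, 3, 5]
Stage 1 (CLIP -7 4): clip(-3,-7,4)=-3, clip(7,-7,4)=4, clip(3,-7,4)=3, clip(1,-7,4)=1, clip(-3,-7,4)=-3, clip(3,-7,4)=3, clip(5,-7,4)=4 -> [-3, 4, 3, 1, -3, 3, 4]
Stage 2 (ABS): |-3|=3, |4|=4, |3|=3, |1|=1, |-3|=3, |3|=3, |4|=4 -> [3, 4, 3, 1, 3, 3, 4]
Stage 3 (DELAY): [0, 3, 4, 3, 1, 3, 3] = [0, 3, 4, 3, 1, 3, 3] -> [0, 3, 4, 3, 1, 3, 3]
Stage 4 (SUM): sum[0..0]=0, sum[0..1]=3, sum[0..2]=7, sum[0..3]=10, sum[0..4]=11, sum[0..5]=14, sum[0..6]=17 -> [0, 3, 7, 10, 11, 14, 17]
Stage 5 (ABS): |0|=0, |3|=3, |7|=7, |10|=10, |11|=11, |14|=14, |17|=17 -> [0, 3, 7, 10, 11, 14, 17]
Stage 6 (DELAY): [0, 0, 3, 7, 10, 11, 14] = [0, 0, 3, 7, 10, 11, 14] -> [0, 0, 3, 7, 10, 11, 14]
Output sum: 45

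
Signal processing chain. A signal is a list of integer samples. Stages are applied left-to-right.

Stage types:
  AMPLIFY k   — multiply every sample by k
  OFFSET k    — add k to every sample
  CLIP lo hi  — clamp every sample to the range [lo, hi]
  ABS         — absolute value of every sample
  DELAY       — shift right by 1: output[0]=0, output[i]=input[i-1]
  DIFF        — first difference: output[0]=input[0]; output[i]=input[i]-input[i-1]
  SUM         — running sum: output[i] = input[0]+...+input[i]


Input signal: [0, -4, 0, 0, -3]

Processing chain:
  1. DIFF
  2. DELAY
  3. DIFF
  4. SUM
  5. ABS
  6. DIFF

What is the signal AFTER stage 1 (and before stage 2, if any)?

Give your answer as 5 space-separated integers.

Input: [0, -4, 0, 0, -3]
Stage 1 (DIFF): s[0]=0, -4-0=-4, 0--4=4, 0-0=0, -3-0=-3 -> [0, -4, 4, 0, -3]

Answer: 0 -4 4 0 -3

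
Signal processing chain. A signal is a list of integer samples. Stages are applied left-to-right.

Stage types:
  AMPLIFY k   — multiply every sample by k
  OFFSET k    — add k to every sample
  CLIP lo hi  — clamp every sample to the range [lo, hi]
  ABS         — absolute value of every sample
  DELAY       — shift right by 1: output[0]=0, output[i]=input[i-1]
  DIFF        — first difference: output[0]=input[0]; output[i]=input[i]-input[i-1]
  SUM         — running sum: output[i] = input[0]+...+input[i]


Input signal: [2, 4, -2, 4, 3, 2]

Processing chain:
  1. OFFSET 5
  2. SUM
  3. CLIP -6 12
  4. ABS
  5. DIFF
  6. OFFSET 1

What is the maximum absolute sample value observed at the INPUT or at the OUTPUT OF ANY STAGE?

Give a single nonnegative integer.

Answer: 43

Derivation:
Input: [2, 4, -2, 4, 3, 2] (max |s|=4)
Stage 1 (OFFSET 5): 2+5=7, 4+5=9, -2+5=3, 4+5=9, 3+5=8, 2+5=7 -> [7, 9, 3, 9, 8, 7] (max |s|=9)
Stage 2 (SUM): sum[0..0]=7, sum[0..1]=16, sum[0..2]=19, sum[0..3]=28, sum[0..4]=36, sum[0..5]=43 -> [7, 16, 19, 28, 36, 43] (max |s|=43)
Stage 3 (CLIP -6 12): clip(7,-6,12)=7, clip(16,-6,12)=12, clip(19,-6,12)=12, clip(28,-6,12)=12, clip(36,-6,12)=12, clip(43,-6,12)=12 -> [7, 12, 12, 12, 12, 12] (max |s|=12)
Stage 4 (ABS): |7|=7, |12|=12, |12|=12, |12|=12, |12|=12, |12|=12 -> [7, 12, 12, 12, 12, 12] (max |s|=12)
Stage 5 (DIFF): s[0]=7, 12-7=5, 12-12=0, 12-12=0, 12-12=0, 12-12=0 -> [7, 5, 0, 0, 0, 0] (max |s|=7)
Stage 6 (OFFSET 1): 7+1=8, 5+1=6, 0+1=1, 0+1=1, 0+1=1, 0+1=1 -> [8, 6, 1, 1, 1, 1] (max |s|=8)
Overall max amplitude: 43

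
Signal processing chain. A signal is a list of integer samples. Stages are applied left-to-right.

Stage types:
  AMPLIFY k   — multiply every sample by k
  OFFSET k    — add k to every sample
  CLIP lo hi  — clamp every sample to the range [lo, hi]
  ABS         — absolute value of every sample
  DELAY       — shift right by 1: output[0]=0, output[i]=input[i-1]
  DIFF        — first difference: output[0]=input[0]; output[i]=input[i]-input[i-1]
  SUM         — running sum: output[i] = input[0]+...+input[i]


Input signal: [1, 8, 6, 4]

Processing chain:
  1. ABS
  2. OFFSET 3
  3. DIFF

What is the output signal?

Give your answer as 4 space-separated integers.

Input: [1, 8, 6, 4]
Stage 1 (ABS): |1|=1, |8|=8, |6|=6, |4|=4 -> [1, 8, 6, 4]
Stage 2 (OFFSET 3): 1+3=4, 8+3=11, 6+3=9, 4+3=7 -> [4, 11, 9, 7]
Stage 3 (DIFF): s[0]=4, 11-4=7, 9-11=-2, 7-9=-2 -> [4, 7, -2, -2]

Answer: 4 7 -2 -2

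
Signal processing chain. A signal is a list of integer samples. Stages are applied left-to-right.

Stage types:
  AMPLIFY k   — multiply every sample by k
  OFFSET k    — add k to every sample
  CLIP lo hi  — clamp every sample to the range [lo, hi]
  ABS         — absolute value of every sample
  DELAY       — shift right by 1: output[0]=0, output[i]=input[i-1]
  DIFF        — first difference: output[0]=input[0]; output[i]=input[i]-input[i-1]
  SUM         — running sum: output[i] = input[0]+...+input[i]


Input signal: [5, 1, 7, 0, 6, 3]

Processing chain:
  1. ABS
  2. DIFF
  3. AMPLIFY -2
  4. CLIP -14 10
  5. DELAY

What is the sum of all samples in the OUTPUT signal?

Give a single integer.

Input: [5, 1, 7, 0, 6, 3]
Stage 1 (ABS): |5|=5, |1|=1, |7|=7, |0|=0, |6|=6, |3|=3 -> [5, 1, 7, 0, 6, 3]
Stage 2 (DIFF): s[0]=5, 1-5=-4, 7-1=6, 0-7=-7, 6-0=6, 3-6=-3 -> [5, -4, 6, -7, 6, -3]
Stage 3 (AMPLIFY -2): 5*-2=-10, -4*-2=8, 6*-2=-12, -7*-2=14, 6*-2=-12, -3*-2=6 -> [-10, 8, -12, 14, -12, 6]
Stage 4 (CLIP -14 10): clip(-10,-14,10)=-10, clip(8,-14,10)=8, clip(-12,-14,10)=-12, clip(14,-14,10)=10, clip(-12,-14,10)=-12, clip(6,-14,10)=6 -> [-10, 8, -12, 10, -12, 6]
Stage 5 (DELAY): [0, -10, 8, -12, 10, -12] = [0, -10, 8, -12, 10, -12] -> [0, -10, 8, -12, 10, -12]
Output sum: -16

Answer: -16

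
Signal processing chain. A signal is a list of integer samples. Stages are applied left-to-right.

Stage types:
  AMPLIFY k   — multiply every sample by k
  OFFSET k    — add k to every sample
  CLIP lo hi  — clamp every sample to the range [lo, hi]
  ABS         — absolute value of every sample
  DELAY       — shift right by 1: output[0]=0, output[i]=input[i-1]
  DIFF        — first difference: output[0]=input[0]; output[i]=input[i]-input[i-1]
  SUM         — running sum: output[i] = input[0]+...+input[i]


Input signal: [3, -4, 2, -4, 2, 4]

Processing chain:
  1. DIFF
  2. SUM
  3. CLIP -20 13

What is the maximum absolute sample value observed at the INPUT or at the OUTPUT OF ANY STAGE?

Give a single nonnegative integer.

Answer: 7

Derivation:
Input: [3, -4, 2, -4, 2, 4] (max |s|=4)
Stage 1 (DIFF): s[0]=3, -4-3=-7, 2--4=6, -4-2=-6, 2--4=6, 4-2=2 -> [3, -7, 6, -6, 6, 2] (max |s|=7)
Stage 2 (SUM): sum[0..0]=3, sum[0..1]=-4, sum[0..2]=2, sum[0..3]=-4, sum[0..4]=2, sum[0..5]=4 -> [3, -4, 2, -4, 2, 4] (max |s|=4)
Stage 3 (CLIP -20 13): clip(3,-20,13)=3, clip(-4,-20,13)=-4, clip(2,-20,13)=2, clip(-4,-20,13)=-4, clip(2,-20,13)=2, clip(4,-20,13)=4 -> [3, -4, 2, -4, 2, 4] (max |s|=4)
Overall max amplitude: 7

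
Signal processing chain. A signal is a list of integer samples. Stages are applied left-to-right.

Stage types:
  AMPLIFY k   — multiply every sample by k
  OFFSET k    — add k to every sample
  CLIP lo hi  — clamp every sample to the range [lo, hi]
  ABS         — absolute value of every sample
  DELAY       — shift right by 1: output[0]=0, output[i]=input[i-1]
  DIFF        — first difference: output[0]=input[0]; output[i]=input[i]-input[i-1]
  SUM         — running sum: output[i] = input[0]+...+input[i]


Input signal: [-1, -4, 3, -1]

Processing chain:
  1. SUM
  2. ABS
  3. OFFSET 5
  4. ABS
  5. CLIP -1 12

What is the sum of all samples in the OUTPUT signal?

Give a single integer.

Answer: 31

Derivation:
Input: [-1, -4, 3, -1]
Stage 1 (SUM): sum[0..0]=-1, sum[0..1]=-5, sum[0..2]=-2, sum[0..3]=-3 -> [-1, -5, -2, -3]
Stage 2 (ABS): |-1|=1, |-5|=5, |-2|=2, |-3|=3 -> [1, 5, 2, 3]
Stage 3 (OFFSET 5): 1+5=6, 5+5=10, 2+5=7, 3+5=8 -> [6, 10, 7, 8]
Stage 4 (ABS): |6|=6, |10|=10, |7|=7, |8|=8 -> [6, 10, 7, 8]
Stage 5 (CLIP -1 12): clip(6,-1,12)=6, clip(10,-1,12)=10, clip(7,-1,12)=7, clip(8,-1,12)=8 -> [6, 10, 7, 8]
Output sum: 31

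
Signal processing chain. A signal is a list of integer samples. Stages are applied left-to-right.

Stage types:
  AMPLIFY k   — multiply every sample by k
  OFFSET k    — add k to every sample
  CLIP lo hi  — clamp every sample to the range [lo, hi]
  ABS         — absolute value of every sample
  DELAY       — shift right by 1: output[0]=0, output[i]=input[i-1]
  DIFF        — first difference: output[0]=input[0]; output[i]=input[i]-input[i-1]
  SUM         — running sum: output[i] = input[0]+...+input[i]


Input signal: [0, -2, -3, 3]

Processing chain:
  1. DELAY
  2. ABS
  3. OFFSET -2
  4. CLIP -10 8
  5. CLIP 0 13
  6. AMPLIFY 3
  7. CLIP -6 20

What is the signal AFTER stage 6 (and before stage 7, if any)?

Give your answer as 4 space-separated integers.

Answer: 0 0 0 3

Derivation:
Input: [0, -2, -3, 3]
Stage 1 (DELAY): [0, 0, -2, -3] = [0, 0, -2, -3] -> [0, 0, -2, -3]
Stage 2 (ABS): |0|=0, |0|=0, |-2|=2, |-3|=3 -> [0, 0, 2, 3]
Stage 3 (OFFSET -2): 0+-2=-2, 0+-2=-2, 2+-2=0, 3+-2=1 -> [-2, -2, 0, 1]
Stage 4 (CLIP -10 8): clip(-2,-10,8)=-2, clip(-2,-10,8)=-2, clip(0,-10,8)=0, clip(1,-10,8)=1 -> [-2, -2, 0, 1]
Stage 5 (CLIP 0 13): clip(-2,0,13)=0, clip(-2,0,13)=0, clip(0,0,13)=0, clip(1,0,13)=1 -> [0, 0, 0, 1]
Stage 6 (AMPLIFY 3): 0*3=0, 0*3=0, 0*3=0, 1*3=3 -> [0, 0, 0, 3]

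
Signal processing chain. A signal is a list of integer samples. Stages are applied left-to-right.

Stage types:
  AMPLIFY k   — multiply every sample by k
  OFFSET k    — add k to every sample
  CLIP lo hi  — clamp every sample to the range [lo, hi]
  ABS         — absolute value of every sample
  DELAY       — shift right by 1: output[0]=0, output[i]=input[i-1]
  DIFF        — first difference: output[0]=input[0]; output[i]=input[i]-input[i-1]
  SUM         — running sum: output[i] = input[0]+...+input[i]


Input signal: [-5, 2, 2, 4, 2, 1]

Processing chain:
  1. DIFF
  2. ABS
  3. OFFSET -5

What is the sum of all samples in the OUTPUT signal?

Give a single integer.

Answer: -13

Derivation:
Input: [-5, 2, 2, 4, 2, 1]
Stage 1 (DIFF): s[0]=-5, 2--5=7, 2-2=0, 4-2=2, 2-4=-2, 1-2=-1 -> [-5, 7, 0, 2, -2, -1]
Stage 2 (ABS): |-5|=5, |7|=7, |0|=0, |2|=2, |-2|=2, |-1|=1 -> [5, 7, 0, 2, 2, 1]
Stage 3 (OFFSET -5): 5+-5=0, 7+-5=2, 0+-5=-5, 2+-5=-3, 2+-5=-3, 1+-5=-4 -> [0, 2, -5, -3, -3, -4]
Output sum: -13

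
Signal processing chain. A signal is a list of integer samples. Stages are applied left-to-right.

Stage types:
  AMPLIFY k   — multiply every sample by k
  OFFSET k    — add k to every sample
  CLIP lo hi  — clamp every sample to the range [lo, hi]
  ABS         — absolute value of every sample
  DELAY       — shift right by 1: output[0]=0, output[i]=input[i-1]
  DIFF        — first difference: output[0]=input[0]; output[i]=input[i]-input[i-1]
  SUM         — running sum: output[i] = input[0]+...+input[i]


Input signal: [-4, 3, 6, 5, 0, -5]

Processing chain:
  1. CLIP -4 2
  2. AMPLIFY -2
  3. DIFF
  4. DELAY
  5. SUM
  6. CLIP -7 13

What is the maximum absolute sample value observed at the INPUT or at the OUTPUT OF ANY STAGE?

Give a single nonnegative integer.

Answer: 12

Derivation:
Input: [-4, 3, 6, 5, 0, -5] (max |s|=6)
Stage 1 (CLIP -4 2): clip(-4,-4,2)=-4, clip(3,-4,2)=2, clip(6,-4,2)=2, clip(5,-4,2)=2, clip(0,-4,2)=0, clip(-5,-4,2)=-4 -> [-4, 2, 2, 2, 0, -4] (max |s|=4)
Stage 2 (AMPLIFY -2): -4*-2=8, 2*-2=-4, 2*-2=-4, 2*-2=-4, 0*-2=0, -4*-2=8 -> [8, -4, -4, -4, 0, 8] (max |s|=8)
Stage 3 (DIFF): s[0]=8, -4-8=-12, -4--4=0, -4--4=0, 0--4=4, 8-0=8 -> [8, -12, 0, 0, 4, 8] (max |s|=12)
Stage 4 (DELAY): [0, 8, -12, 0, 0, 4] = [0, 8, -12, 0, 0, 4] -> [0, 8, -12, 0, 0, 4] (max |s|=12)
Stage 5 (SUM): sum[0..0]=0, sum[0..1]=8, sum[0..2]=-4, sum[0..3]=-4, sum[0..4]=-4, sum[0..5]=0 -> [0, 8, -4, -4, -4, 0] (max |s|=8)
Stage 6 (CLIP -7 13): clip(0,-7,13)=0, clip(8,-7,13)=8, clip(-4,-7,13)=-4, clip(-4,-7,13)=-4, clip(-4,-7,13)=-4, clip(0,-7,13)=0 -> [0, 8, -4, -4, -4, 0] (max |s|=8)
Overall max amplitude: 12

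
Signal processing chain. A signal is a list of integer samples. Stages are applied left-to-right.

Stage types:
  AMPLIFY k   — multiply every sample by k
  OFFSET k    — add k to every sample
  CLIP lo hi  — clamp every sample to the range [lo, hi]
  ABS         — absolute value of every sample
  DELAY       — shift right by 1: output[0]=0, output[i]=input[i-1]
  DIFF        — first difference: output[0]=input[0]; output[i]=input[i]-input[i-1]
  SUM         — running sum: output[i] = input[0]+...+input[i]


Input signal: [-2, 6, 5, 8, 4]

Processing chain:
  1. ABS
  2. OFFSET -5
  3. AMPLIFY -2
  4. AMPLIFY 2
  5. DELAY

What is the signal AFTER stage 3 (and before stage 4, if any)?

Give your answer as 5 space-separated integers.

Input: [-2, 6, 5, 8, 4]
Stage 1 (ABS): |-2|=2, |6|=6, |5|=5, |8|=8, |4|=4 -> [2, 6, 5, 8, 4]
Stage 2 (OFFSET -5): 2+-5=-3, 6+-5=1, 5+-5=0, 8+-5=3, 4+-5=-1 -> [-3, 1, 0, 3, -1]
Stage 3 (AMPLIFY -2): -3*-2=6, 1*-2=-2, 0*-2=0, 3*-2=-6, -1*-2=2 -> [6, -2, 0, -6, 2]

Answer: 6 -2 0 -6 2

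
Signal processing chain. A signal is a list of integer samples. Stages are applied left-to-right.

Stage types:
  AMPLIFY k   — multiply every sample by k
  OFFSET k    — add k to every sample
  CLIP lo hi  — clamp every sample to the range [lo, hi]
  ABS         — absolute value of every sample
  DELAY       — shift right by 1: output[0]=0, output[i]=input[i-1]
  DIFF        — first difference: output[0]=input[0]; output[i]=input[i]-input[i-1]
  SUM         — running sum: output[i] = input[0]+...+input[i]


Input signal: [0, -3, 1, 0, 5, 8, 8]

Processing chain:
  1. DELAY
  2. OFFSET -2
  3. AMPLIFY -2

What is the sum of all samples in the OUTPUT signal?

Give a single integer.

Answer: 6

Derivation:
Input: [0, -3, 1, 0, 5, 8, 8]
Stage 1 (DELAY): [0, 0, -3, 1, 0, 5, 8] = [0, 0, -3, 1, 0, 5, 8] -> [0, 0, -3, 1, 0, 5, 8]
Stage 2 (OFFSET -2): 0+-2=-2, 0+-2=-2, -3+-2=-5, 1+-2=-1, 0+-2=-2, 5+-2=3, 8+-2=6 -> [-2, -2, -5, -1, -2, 3, 6]
Stage 3 (AMPLIFY -2): -2*-2=4, -2*-2=4, -5*-2=10, -1*-2=2, -2*-2=4, 3*-2=-6, 6*-2=-12 -> [4, 4, 10, 2, 4, -6, -12]
Output sum: 6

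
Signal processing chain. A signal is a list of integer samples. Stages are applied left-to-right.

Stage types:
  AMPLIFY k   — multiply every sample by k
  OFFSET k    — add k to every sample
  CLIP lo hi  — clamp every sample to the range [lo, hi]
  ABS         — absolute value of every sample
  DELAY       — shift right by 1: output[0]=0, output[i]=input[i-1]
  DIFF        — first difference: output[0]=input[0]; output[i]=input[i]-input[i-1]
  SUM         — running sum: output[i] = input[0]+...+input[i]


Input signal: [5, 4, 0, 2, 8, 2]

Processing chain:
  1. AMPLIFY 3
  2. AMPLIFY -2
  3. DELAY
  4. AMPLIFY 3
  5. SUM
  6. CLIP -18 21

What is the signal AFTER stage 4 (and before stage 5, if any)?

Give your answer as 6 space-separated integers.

Input: [5, 4, 0, 2, 8, 2]
Stage 1 (AMPLIFY 3): 5*3=15, 4*3=12, 0*3=0, 2*3=6, 8*3=24, 2*3=6 -> [15, 12, 0, 6, 24, 6]
Stage 2 (AMPLIFY -2): 15*-2=-30, 12*-2=-24, 0*-2=0, 6*-2=-12, 24*-2=-48, 6*-2=-12 -> [-30, -24, 0, -12, -48, -12]
Stage 3 (DELAY): [0, -30, -24, 0, -12, -48] = [0, -30, -24, 0, -12, -48] -> [0, -30, -24, 0, -12, -48]
Stage 4 (AMPLIFY 3): 0*3=0, -30*3=-90, -24*3=-72, 0*3=0, -12*3=-36, -48*3=-144 -> [0, -90, -72, 0, -36, -144]

Answer: 0 -90 -72 0 -36 -144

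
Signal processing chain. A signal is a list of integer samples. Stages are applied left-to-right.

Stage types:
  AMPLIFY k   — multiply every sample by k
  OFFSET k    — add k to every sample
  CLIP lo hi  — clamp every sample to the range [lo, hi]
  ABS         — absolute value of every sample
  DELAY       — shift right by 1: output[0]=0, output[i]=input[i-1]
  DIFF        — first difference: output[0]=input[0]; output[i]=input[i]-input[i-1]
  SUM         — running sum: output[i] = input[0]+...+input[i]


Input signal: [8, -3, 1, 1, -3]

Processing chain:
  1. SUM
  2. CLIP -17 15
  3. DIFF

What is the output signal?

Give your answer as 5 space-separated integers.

Answer: 8 -3 1 1 -3

Derivation:
Input: [8, -3, 1, 1, -3]
Stage 1 (SUM): sum[0..0]=8, sum[0..1]=5, sum[0..2]=6, sum[0..3]=7, sum[0..4]=4 -> [8, 5, 6, 7, 4]
Stage 2 (CLIP -17 15): clip(8,-17,15)=8, clip(5,-17,15)=5, clip(6,-17,15)=6, clip(7,-17,15)=7, clip(4,-17,15)=4 -> [8, 5, 6, 7, 4]
Stage 3 (DIFF): s[0]=8, 5-8=-3, 6-5=1, 7-6=1, 4-7=-3 -> [8, -3, 1, 1, -3]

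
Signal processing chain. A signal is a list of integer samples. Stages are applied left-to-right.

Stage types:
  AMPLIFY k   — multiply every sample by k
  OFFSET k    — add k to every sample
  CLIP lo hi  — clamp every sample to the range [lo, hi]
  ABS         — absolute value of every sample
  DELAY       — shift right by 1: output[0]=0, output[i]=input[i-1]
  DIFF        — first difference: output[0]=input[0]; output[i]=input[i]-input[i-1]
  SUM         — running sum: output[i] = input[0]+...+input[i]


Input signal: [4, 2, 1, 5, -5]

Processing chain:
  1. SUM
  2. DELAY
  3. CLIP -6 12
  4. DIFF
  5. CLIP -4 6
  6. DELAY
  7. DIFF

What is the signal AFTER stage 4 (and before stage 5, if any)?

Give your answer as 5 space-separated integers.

Input: [4, 2, 1, 5, -5]
Stage 1 (SUM): sum[0..0]=4, sum[0..1]=6, sum[0..2]=7, sum[0..3]=12, sum[0..4]=7 -> [4, 6, 7, 12, 7]
Stage 2 (DELAY): [0, 4, 6, 7, 12] = [0, 4, 6, 7, 12] -> [0, 4, 6, 7, 12]
Stage 3 (CLIP -6 12): clip(0,-6,12)=0, clip(4,-6,12)=4, clip(6,-6,12)=6, clip(7,-6,12)=7, clip(12,-6,12)=12 -> [0, 4, 6, 7, 12]
Stage 4 (DIFF): s[0]=0, 4-0=4, 6-4=2, 7-6=1, 12-7=5 -> [0, 4, 2, 1, 5]

Answer: 0 4 2 1 5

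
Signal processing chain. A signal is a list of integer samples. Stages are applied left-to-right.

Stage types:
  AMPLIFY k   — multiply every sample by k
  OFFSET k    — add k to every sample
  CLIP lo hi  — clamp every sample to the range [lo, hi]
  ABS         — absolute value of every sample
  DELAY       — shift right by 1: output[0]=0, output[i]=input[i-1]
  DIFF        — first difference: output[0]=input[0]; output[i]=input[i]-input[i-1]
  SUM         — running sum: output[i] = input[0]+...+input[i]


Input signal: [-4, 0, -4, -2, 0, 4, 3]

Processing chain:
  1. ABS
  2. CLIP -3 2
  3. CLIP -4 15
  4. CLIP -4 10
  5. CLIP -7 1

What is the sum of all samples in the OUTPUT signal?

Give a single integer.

Answer: 5

Derivation:
Input: [-4, 0, -4, -2, 0, 4, 3]
Stage 1 (ABS): |-4|=4, |0|=0, |-4|=4, |-2|=2, |0|=0, |4|=4, |3|=3 -> [4, 0, 4, 2, 0, 4, 3]
Stage 2 (CLIP -3 2): clip(4,-3,2)=2, clip(0,-3,2)=0, clip(4,-3,2)=2, clip(2,-3,2)=2, clip(0,-3,2)=0, clip(4,-3,2)=2, clip(3,-3,2)=2 -> [2, 0, 2, 2, 0, 2, 2]
Stage 3 (CLIP -4 15): clip(2,-4,15)=2, clip(0,-4,15)=0, clip(2,-4,15)=2, clip(2,-4,15)=2, clip(0,-4,15)=0, clip(2,-4,15)=2, clip(2,-4,15)=2 -> [2, 0, 2, 2, 0, 2, 2]
Stage 4 (CLIP -4 10): clip(2,-4,10)=2, clip(0,-4,10)=0, clip(2,-4,10)=2, clip(2,-4,10)=2, clip(0,-4,10)=0, clip(2,-4,10)=2, clip(2,-4,10)=2 -> [2, 0, 2, 2, 0, 2, 2]
Stage 5 (CLIP -7 1): clip(2,-7,1)=1, clip(0,-7,1)=0, clip(2,-7,1)=1, clip(2,-7,1)=1, clip(0,-7,1)=0, clip(2,-7,1)=1, clip(2,-7,1)=1 -> [1, 0, 1, 1, 0, 1, 1]
Output sum: 5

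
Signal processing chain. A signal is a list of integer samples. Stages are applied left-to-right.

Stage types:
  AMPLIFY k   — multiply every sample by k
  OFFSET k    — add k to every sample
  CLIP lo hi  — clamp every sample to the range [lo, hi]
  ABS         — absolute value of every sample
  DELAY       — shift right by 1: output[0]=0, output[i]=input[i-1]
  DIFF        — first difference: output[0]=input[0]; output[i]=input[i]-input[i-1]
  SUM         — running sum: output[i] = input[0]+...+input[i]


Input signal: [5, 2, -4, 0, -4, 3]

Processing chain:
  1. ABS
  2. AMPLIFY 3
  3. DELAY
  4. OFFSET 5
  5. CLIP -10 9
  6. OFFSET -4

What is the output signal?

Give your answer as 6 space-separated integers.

Answer: 1 5 5 5 1 5

Derivation:
Input: [5, 2, -4, 0, -4, 3]
Stage 1 (ABS): |5|=5, |2|=2, |-4|=4, |0|=0, |-4|=4, |3|=3 -> [5, 2, 4, 0, 4, 3]
Stage 2 (AMPLIFY 3): 5*3=15, 2*3=6, 4*3=12, 0*3=0, 4*3=12, 3*3=9 -> [15, 6, 12, 0, 12, 9]
Stage 3 (DELAY): [0, 15, 6, 12, 0, 12] = [0, 15, 6, 12, 0, 12] -> [0, 15, 6, 12, 0, 12]
Stage 4 (OFFSET 5): 0+5=5, 15+5=20, 6+5=11, 12+5=17, 0+5=5, 12+5=17 -> [5, 20, 11, 17, 5, 17]
Stage 5 (CLIP -10 9): clip(5,-10,9)=5, clip(20,-10,9)=9, clip(11,-10,9)=9, clip(17,-10,9)=9, clip(5,-10,9)=5, clip(17,-10,9)=9 -> [5, 9, 9, 9, 5, 9]
Stage 6 (OFFSET -4): 5+-4=1, 9+-4=5, 9+-4=5, 9+-4=5, 5+-4=1, 9+-4=5 -> [1, 5, 5, 5, 1, 5]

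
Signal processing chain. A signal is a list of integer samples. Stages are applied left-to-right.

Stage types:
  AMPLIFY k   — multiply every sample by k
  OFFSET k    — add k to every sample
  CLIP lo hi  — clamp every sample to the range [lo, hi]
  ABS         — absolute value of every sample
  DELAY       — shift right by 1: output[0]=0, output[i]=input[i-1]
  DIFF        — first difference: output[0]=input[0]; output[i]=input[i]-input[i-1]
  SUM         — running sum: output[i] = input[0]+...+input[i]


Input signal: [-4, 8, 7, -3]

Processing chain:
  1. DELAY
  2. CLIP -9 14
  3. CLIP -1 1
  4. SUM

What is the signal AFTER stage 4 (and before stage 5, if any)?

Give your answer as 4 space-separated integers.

Answer: 0 -1 0 1

Derivation:
Input: [-4, 8, 7, -3]
Stage 1 (DELAY): [0, -4, 8, 7] = [0, -4, 8, 7] -> [0, -4, 8, 7]
Stage 2 (CLIP -9 14): clip(0,-9,14)=0, clip(-4,-9,14)=-4, clip(8,-9,14)=8, clip(7,-9,14)=7 -> [0, -4, 8, 7]
Stage 3 (CLIP -1 1): clip(0,-1,1)=0, clip(-4,-1,1)=-1, clip(8,-1,1)=1, clip(7,-1,1)=1 -> [0, -1, 1, 1]
Stage 4 (SUM): sum[0..0]=0, sum[0..1]=-1, sum[0..2]=0, sum[0..3]=1 -> [0, -1, 0, 1]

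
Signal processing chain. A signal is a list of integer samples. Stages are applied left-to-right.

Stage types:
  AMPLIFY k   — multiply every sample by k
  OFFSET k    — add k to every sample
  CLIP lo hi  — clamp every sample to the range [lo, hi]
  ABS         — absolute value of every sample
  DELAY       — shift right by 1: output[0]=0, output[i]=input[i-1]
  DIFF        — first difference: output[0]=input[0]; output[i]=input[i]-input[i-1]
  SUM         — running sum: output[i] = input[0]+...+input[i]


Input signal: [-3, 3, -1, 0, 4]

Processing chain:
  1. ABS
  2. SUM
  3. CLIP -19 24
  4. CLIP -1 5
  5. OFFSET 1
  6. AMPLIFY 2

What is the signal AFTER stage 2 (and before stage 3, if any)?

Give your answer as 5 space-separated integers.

Answer: 3 6 7 7 11

Derivation:
Input: [-3, 3, -1, 0, 4]
Stage 1 (ABS): |-3|=3, |3|=3, |-1|=1, |0|=0, |4|=4 -> [3, 3, 1, 0, 4]
Stage 2 (SUM): sum[0..0]=3, sum[0..1]=6, sum[0..2]=7, sum[0..3]=7, sum[0..4]=11 -> [3, 6, 7, 7, 11]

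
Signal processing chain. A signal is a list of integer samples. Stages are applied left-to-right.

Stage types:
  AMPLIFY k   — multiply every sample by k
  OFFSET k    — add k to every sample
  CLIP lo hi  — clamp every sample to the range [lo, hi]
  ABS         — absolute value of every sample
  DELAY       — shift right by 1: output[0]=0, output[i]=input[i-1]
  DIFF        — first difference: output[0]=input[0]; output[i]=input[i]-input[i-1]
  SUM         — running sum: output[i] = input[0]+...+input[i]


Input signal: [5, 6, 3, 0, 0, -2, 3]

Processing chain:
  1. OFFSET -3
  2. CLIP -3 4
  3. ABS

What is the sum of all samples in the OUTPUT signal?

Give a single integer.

Input: [5, 6, 3, 0, 0, -2, 3]
Stage 1 (OFFSET -3): 5+-3=2, 6+-3=3, 3+-3=0, 0+-3=-3, 0+-3=-3, -2+-3=-5, 3+-3=0 -> [2, 3, 0, -3, -3, -5, 0]
Stage 2 (CLIP -3 4): clip(2,-3,4)=2, clip(3,-3,4)=3, clip(0,-3,4)=0, clip(-3,-3,4)=-3, clip(-3,-3,4)=-3, clip(-5,-3,4)=-3, clip(0,-3,4)=0 -> [2, 3, 0, -3, -3, -3, 0]
Stage 3 (ABS): |2|=2, |3|=3, |0|=0, |-3|=3, |-3|=3, |-3|=3, |0|=0 -> [2, 3, 0, 3, 3, 3, 0]
Output sum: 14

Answer: 14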